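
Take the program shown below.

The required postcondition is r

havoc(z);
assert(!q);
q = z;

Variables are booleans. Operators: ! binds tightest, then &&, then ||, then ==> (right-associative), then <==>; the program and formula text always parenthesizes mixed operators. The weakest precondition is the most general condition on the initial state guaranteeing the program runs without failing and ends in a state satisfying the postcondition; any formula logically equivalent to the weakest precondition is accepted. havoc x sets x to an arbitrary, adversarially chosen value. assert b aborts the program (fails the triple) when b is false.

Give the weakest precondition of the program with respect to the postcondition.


Working backward. After the program, r must hold.
Before q := z: r
Before assert !q: (!q) && r
Before havoc z: (!q) && r
Answer: WP = (!q) && r


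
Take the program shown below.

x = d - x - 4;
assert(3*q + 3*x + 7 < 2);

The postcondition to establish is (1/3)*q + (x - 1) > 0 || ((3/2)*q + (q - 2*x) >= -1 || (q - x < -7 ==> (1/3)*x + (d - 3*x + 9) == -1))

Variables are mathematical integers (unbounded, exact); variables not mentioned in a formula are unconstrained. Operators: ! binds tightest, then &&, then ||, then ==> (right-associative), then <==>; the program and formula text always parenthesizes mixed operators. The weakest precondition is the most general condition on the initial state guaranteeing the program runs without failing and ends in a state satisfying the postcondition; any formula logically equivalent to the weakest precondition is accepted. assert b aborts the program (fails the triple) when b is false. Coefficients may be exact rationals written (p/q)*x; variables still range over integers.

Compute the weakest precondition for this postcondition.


Working backward. After the program, the postcondition (1/3)*q + (x - 1) > 0 || ((3/2)*q + (q - 2*x) >= -1 || (q - x < -7 ==> (1/3)*x + (d - 3*x + 9) == -1)) must hold; in canonical form it is (1/3)*q + x > 1 || (5/2)*q >= 2*x - 1 || (q < x - 7 ==> d == (8/3)*x - 10).
Before assert 3*q + 3*x + 7 < 2: 3*q + 3*x < -5 && ((1/3)*q + x > 1 || (5/2)*q >= 2*x - 1 || (q < x - 7 ==> d == (8/3)*x - 10))
Before x := d - x - 4: 3*d + 3*q < 3*x + 7 && (d + (1/3)*q > x + 5 || (5/2)*q + 2*x >= 2*d - 9 || (q + x < d - 11 ==> (8/3)*x == (5/3)*d - 62/3))
Answer: WP = 3*d + 3*q < 3*x + 7 && (d + (1/3)*q > x + 5 || (5/2)*q + 2*x >= 2*d - 9 || (q + x < d - 11 ==> (8/3)*x == (5/3)*d - 62/3))


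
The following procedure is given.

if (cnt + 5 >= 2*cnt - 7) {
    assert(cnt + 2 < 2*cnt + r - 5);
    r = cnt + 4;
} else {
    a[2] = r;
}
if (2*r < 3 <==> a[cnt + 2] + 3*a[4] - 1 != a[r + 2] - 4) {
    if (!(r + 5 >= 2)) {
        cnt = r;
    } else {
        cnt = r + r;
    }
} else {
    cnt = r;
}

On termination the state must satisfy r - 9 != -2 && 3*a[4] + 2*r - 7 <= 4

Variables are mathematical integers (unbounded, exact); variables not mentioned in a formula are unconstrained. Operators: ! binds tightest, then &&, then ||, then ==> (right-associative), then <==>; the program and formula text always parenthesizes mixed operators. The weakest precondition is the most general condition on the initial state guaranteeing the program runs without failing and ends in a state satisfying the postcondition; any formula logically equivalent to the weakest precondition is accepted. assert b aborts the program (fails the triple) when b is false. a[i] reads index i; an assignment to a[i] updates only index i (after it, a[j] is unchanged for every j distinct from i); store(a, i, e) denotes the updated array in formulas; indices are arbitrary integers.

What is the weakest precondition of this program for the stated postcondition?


Working backward. After the program, the postcondition r - 9 != -2 && 3*a[4] + 2*r - 7 <= 4 must hold; in canonical form it is r != 7 && 3*a[4] + 2*r <= 11.
Then branch requires ((!(r >= -3)) ==> (r != 7 && 3*a[4] + 2*r <= 11)) && (r >= -3 ==> (r != 7 && 3*a[4] + 2*r <= 11)); else branch requires r != 7 && 3*a[4] + 2*r <= 11.
Before the if: ((2*r < 3 <==> a[cnt + 2] + 3*a[4] != a[r + 2] - 3) ==> (((!(r >= -3)) ==> (r != 7 && 3*a[4] + 2*r <= 11)) && (r >= -3 ==> (r != 7 && 3*a[4] + 2*r <= 11)))) && ((!(2*r < 3 <==> a[cnt + 2] + 3*a[4] != a[r + 2] - 3)) ==> (r != 7 && 3*a[4] + 2*r <= 11))
Then branch requires cnt + r > 7 && ((2*cnt < -5 <==> a[cnt + 2] + 3*a[4] != a[cnt + 6] - 3) ==> (((!(cnt >= -7)) ==> (cnt != 3 && 3*a[4] + 2*cnt <= 3)) && (cnt >= -7 ==> (cnt != 3 && 3*a[4] + 2*cnt <= 3)))) && ((!(2*cnt < -5 <==> a[cnt + 2] + 3*a[4] != a[cnt + 6] - 3)) ==> (cnt != 3 && 3*a[4] + 2*cnt <= 3)); else branch requires ((2*r < 3 <==> 3*a[4] + store(a, 2, r)[cnt + 2] != store(a, 2, r)[r + 2] - 3) ==> (((!(r >= -3)) ==> (r != 7 && 3*a[4] + 2*r <= 11)) && (r >= -3 ==> (r != 7 && 3*a[4] + 2*r <= 11)))) && ((!(2*r < 3 <==> 3*a[4] + store(a, 2, r)[cnt + 2] != store(a, 2, r)[r + 2] - 3)) ==> (r != 7 && 3*a[4] + 2*r <= 11)).
Before the if: (cnt <= 12 ==> (cnt + r > 7 && ((2*cnt < -5 <==> a[cnt + 2] + 3*a[4] != a[cnt + 6] - 3) ==> (((!(cnt >= -7)) ==> (cnt != 3 && 3*a[4] + 2*cnt <= 3)) && (cnt >= -7 ==> (cnt != 3 && 3*a[4] + 2*cnt <= 3)))) && ((!(2*cnt < -5 <==> a[cnt + 2] + 3*a[4] != a[cnt + 6] - 3)) ==> (cnt != 3 && 3*a[4] + 2*cnt <= 3)))) && ((!(cnt <= 12)) ==> (((2*r < 3 <==> 3*a[4] + store(a, 2, r)[cnt + 2] != store(a, 2, r)[r + 2] - 3) ==> (((!(r >= -3)) ==> (r != 7 && 3*a[4] + 2*r <= 11)) && (r >= -3 ==> (r != 7 && 3*a[4] + 2*r <= 11)))) && ((!(2*r < 3 <==> 3*a[4] + store(a, 2, r)[cnt + 2] != store(a, 2, r)[r + 2] - 3)) ==> (r != 7 && 3*a[4] + 2*r <= 11))))
Answer: WP = (cnt <= 12 ==> (cnt + r > 7 && ((2*cnt < -5 <==> a[cnt + 2] + 3*a[4] != a[cnt + 6] - 3) ==> (((!(cnt >= -7)) ==> (cnt != 3 && 3*a[4] + 2*cnt <= 3)) && (cnt >= -7 ==> (cnt != 3 && 3*a[4] + 2*cnt <= 3)))) && ((!(2*cnt < -5 <==> a[cnt + 2] + 3*a[4] != a[cnt + 6] - 3)) ==> (cnt != 3 && 3*a[4] + 2*cnt <= 3)))) && ((!(cnt <= 12)) ==> (((2*r < 3 <==> 3*a[4] + store(a, 2, r)[cnt + 2] != store(a, 2, r)[r + 2] - 3) ==> (((!(r >= -3)) ==> (r != 7 && 3*a[4] + 2*r <= 11)) && (r >= -3 ==> (r != 7 && 3*a[4] + 2*r <= 11)))) && ((!(2*r < 3 <==> 3*a[4] + store(a, 2, r)[cnt + 2] != store(a, 2, r)[r + 2] - 3)) ==> (r != 7 && 3*a[4] + 2*r <= 11))))


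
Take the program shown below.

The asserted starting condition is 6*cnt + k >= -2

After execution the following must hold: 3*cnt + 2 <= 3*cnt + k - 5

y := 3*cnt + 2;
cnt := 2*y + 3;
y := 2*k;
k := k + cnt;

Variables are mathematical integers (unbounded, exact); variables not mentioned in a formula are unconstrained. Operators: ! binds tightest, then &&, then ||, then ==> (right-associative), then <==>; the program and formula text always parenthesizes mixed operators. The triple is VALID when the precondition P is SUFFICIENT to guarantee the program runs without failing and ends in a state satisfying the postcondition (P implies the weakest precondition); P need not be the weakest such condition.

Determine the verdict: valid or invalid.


Working backward. After the program, the postcondition 3*cnt + 2 <= 3*cnt + k - 5 must hold; in canonical form it is k >= 7.
Before k := k + cnt: cnt + k >= 7
Before y := 2*k: cnt + k >= 7
Before cnt := 2*y + 3: k + 2*y >= 4
Before y := 3*cnt + 2: 6*cnt + k >= 0
The weakest precondition is 6*cnt + k >= 0.
Check whether 6*cnt + k >= -2 implies it.
Countermodel: at the initial state cnt = 0, k = -2, the precondition holds but the weakest precondition fails.
Answer: invalid


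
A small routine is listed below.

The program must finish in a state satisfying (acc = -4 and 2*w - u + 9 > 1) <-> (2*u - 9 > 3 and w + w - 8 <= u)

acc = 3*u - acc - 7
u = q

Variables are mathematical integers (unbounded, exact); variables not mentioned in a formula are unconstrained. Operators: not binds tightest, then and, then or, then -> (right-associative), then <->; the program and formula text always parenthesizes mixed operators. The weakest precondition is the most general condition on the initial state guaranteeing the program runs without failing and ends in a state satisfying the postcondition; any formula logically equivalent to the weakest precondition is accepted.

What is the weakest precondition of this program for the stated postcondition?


Working backward. After the program, the postcondition (acc = -4 and 2*w - u + 9 > 1) <-> (2*u - 9 > 3 and w + w - 8 <= u) must hold; in canonical form it is (acc = -4 and 2*w > u - 8) <-> (2*u > 12 and 2*w <= u + 8).
Before u := q: (acc = -4 and 2*w > q - 8) <-> (2*q > 12 and 2*w <= q + 8)
Before acc := 3*u - acc - 7: (3*u = acc + 3 and 2*w > q - 8) <-> (2*q > 12 and 2*w <= q + 8)
Answer: WP = (3*u = acc + 3 and 2*w > q - 8) <-> (2*q > 12 and 2*w <= q + 8)


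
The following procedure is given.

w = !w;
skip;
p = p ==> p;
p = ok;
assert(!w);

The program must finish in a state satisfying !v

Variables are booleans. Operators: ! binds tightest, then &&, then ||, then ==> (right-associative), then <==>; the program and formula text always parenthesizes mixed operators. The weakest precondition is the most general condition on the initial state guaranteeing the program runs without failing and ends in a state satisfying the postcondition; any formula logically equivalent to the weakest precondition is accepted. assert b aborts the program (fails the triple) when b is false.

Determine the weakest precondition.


Working backward. After the program, !v must hold.
Before assert !w: (!w) && (!v)
Before p := ok: (!w) && (!v)
Before p := p ==> p: (!w) && (!v)
Before skip: (!w) && (!v)
Before w := !w: w && (!v)
Answer: WP = w && (!v)


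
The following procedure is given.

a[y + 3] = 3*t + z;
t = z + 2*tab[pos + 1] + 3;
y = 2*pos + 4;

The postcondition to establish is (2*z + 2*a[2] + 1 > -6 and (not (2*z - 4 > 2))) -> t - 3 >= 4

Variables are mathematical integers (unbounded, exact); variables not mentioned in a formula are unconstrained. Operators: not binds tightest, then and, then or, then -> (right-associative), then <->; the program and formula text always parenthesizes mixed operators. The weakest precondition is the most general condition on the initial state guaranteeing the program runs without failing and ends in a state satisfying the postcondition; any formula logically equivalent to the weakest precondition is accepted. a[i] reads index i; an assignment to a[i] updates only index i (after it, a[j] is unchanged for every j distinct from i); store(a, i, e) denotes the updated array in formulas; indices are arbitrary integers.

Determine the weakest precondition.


Working backward. After the program, the postcondition (2*z + 2*a[2] + 1 > -6 and (not (2*z - 4 > 2))) -> t - 3 >= 4 must hold; in canonical form it is (2*a[2] + 2*z > -7 and (not (2*z > 6))) -> t >= 7.
Before y := 2*pos + 4: (2*a[2] + 2*z > -7 and (not (2*z > 6))) -> t >= 7
Before t := z + 2*tab[pos + 1] + 3: (2*a[2] + 2*z > -7 and (not (2*z > 6))) -> 2*tab[pos + 1] + z >= 4
Before a[y + 3] := 3*t + z: (2*store(a, y + 3, 3*t + z)[2] + 2*z > -7 and (not (2*z > 6))) -> 2*tab[pos + 1] + z >= 4
Answer: WP = (2*store(a, y + 3, 3*t + z)[2] + 2*z > -7 and (not (2*z > 6))) -> 2*tab[pos + 1] + z >= 4


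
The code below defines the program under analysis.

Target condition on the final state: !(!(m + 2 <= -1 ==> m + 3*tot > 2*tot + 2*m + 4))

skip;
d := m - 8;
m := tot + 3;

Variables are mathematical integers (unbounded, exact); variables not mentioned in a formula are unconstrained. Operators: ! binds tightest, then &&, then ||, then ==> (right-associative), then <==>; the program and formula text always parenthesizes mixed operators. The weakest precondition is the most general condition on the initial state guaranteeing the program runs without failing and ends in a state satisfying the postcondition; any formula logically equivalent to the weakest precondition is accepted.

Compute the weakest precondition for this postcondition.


Working backward. After the program, the postcondition !(!(m + 2 <= -1 ==> m + 3*tot > 2*tot + 2*m + 4)) must hold; in canonical form it is m <= -3 ==> tot > m + 4.
Before m := tot + 3: !(tot <= -6)
Before d := m - 8: !(tot <= -6)
Before skip: !(tot <= -6)
Answer: WP = !(tot <= -6)


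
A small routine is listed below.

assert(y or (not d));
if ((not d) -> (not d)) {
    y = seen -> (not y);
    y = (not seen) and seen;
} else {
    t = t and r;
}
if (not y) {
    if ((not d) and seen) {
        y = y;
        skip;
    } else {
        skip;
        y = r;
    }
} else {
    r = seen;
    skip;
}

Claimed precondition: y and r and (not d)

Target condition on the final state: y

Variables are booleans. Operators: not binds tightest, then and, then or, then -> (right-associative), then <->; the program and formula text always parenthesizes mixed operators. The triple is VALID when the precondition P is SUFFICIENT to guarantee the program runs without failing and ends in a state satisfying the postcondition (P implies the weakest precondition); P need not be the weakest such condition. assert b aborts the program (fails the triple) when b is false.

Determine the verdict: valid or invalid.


Working backward. After the program, y must hold.
Then branch requires (((not d) and seen) -> y) and ((not ((not d) and seen)) -> r); else branch requires y.
Before the if: (not y) -> ((((not d) and seen) -> y) and ((not ((not d) and seen)) -> r))
Then branch requires (not ((not d) and seen)) and ((not ((not d) and seen)) -> r); else branch requires (not y) -> ((((not d) and seen) -> y) and ((not ((not d) and seen)) -> r)).
Before the if: (not ((not d) and seen)) and ((not ((not d) and seen)) -> r)
Before assert y or (not d): (y or (not d)) and (not ((not d) and seen)) and ((not ((not d) and seen)) -> r)
The weakest precondition is (y or (not d)) and (not ((not d) and seen)) and ((not ((not d) and seen)) -> r).
Check whether y and r and (not d) implies it.
Countermodel: at the initial state d = false, r = true, seen = true, y = true, the precondition holds but the weakest precondition fails.
Answer: invalid


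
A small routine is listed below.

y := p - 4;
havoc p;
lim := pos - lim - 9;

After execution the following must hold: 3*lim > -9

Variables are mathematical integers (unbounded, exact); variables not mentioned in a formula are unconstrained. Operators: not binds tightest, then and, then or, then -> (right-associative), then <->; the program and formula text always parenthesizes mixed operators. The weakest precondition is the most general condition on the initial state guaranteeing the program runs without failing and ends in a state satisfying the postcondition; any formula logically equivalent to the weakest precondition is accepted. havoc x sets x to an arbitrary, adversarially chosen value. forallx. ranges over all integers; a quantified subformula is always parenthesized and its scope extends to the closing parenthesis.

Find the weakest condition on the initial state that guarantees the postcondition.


Working backward. After the program, 3*lim > -9 must hold.
Before lim := pos - lim - 9: 3*pos > 3*lim + 18
Before havoc p: 3*pos > 3*lim + 18
Before y := p - 4: 3*pos > 3*lim + 18
Answer: WP = 3*pos > 3*lim + 18


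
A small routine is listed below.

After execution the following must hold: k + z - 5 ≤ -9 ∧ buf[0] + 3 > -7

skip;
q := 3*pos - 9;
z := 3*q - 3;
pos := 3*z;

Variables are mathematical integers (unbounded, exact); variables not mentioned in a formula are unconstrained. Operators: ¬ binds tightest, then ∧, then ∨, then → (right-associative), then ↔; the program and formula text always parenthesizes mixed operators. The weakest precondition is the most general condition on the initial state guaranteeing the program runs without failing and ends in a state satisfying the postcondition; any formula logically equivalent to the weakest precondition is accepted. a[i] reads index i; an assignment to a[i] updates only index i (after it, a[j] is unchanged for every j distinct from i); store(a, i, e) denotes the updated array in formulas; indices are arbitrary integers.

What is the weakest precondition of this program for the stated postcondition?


Working backward. After the program, the postcondition k + z - 5 ≤ -9 ∧ buf[0] + 3 > -7 must hold; in canonical form it is k + z ≤ -4 ∧ buf[0] > -10.
Before pos := 3*z: k + z ≤ -4 ∧ buf[0] > -10
Before z := 3*q - 3: k + 3*q ≤ -1 ∧ buf[0] > -10
Before q := 3*pos - 9: k + 9*pos ≤ 26 ∧ buf[0] > -10
Before skip: k + 9*pos ≤ 26 ∧ buf[0] > -10
Answer: WP = k + 9*pos ≤ 26 ∧ buf[0] > -10


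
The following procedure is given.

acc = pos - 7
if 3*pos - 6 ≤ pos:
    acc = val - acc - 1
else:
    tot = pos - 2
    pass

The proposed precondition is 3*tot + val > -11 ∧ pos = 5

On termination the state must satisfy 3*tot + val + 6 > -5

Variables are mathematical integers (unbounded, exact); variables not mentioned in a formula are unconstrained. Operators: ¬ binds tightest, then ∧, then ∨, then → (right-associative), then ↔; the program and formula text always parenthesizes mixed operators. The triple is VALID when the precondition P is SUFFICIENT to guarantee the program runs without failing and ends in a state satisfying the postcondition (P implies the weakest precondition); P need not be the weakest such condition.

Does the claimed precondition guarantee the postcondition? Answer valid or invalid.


Working backward. After the program, the postcondition 3*tot + val + 6 > -5 must hold; in canonical form it is 3*tot + val > -11.
Then branch requires 3*tot + val > -11; else branch requires 3*pos + val > -5.
Before the if: (2*pos ≤ 6 → 3*tot + val > -11) ∧ ((¬(2*pos ≤ 6)) → 3*pos + val > -5)
Before acc := pos - 7: (2*pos ≤ 6 → 3*tot + val > -11) ∧ ((¬(2*pos ≤ 6)) → 3*pos + val > -5)
The weakest precondition is (2*pos ≤ 6 → 3*tot + val > -11) ∧ ((¬(2*pos ≤ 6)) → 3*pos + val > -5).
Check whether 3*tot + val > -11 ∧ pos = 5 implies it.
Countermodel: at the initial state pos = 5, tot = 4, val = -22, the precondition holds but the weakest precondition fails.
Answer: invalid


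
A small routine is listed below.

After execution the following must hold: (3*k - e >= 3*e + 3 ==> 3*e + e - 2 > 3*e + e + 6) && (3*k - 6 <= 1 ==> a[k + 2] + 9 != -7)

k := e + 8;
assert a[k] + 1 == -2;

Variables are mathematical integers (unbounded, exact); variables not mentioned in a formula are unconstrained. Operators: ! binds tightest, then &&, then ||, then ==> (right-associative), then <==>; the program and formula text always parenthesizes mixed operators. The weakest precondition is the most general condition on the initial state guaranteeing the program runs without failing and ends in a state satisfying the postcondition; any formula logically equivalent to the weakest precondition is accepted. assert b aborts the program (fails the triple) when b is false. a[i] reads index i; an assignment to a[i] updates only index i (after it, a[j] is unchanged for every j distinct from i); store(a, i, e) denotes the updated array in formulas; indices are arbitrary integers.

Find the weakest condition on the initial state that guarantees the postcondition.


Working backward. After the program, the postcondition (3*k - e >= 3*e + 3 ==> 3*e + e - 2 > 3*e + e + 6) && (3*k - 6 <= 1 ==> a[k + 2] + 9 != -7) must hold; in canonical form it is (!(3*k >= 4*e + 3)) && (3*k <= 7 ==> a[k + 2] != -16).
Before assert a[k] + 1 == -2: a[k] == -3 && (!(3*k >= 4*e + 3)) && (3*k <= 7 ==> a[k + 2] != -16)
Before k := e + 8: a[e + 8] == -3 && (!(e <= 21)) && (3*e <= -17 ==> a[e + 10] != -16)
Answer: WP = a[e + 8] == -3 && (!(e <= 21)) && (3*e <= -17 ==> a[e + 10] != -16)


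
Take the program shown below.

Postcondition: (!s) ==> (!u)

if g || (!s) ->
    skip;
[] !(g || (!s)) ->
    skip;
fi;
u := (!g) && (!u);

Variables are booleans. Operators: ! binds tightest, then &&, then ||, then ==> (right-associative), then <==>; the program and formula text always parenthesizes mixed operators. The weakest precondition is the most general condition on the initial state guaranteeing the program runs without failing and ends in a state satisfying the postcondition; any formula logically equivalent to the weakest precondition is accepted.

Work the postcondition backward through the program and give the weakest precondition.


Working backward. After the program, (!s) ==> (!u) must hold.
Before u := (!g) && (!u): (!s) ==> (!((!g) && (!u)))
Then branch requires (!s) ==> (!((!g) && (!u))); else branch requires (!s) ==> (!((!g) && (!u))).
Before the if: ((g || (!s)) ==> ((!s) ==> (!((!g) && (!u))))) && ((!(g || (!s))) ==> ((!s) ==> (!((!g) && (!u)))))
Answer: WP = ((g || (!s)) ==> ((!s) ==> (!((!g) && (!u))))) && ((!(g || (!s))) ==> ((!s) ==> (!((!g) && (!u)))))


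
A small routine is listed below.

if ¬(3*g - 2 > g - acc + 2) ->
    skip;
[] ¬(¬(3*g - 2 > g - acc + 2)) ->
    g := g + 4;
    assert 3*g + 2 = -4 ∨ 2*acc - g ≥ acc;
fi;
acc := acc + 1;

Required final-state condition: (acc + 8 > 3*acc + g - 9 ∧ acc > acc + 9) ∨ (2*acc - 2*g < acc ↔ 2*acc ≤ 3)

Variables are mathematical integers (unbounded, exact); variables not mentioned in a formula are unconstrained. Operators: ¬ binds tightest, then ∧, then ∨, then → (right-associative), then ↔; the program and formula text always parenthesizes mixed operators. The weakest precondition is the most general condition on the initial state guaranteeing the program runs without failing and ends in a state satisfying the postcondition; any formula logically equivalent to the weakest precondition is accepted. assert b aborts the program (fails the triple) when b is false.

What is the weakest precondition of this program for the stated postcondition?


Working backward. After the program, the postcondition (acc + 8 > 3*acc + g - 9 ∧ acc > acc + 9) ∨ (2*acc - 2*g < acc ↔ 2*acc ≤ 3) must hold; in canonical form it is acc < 2*g ↔ 2*acc ≤ 3.
Before acc := acc + 1: acc < 2*g - 1 ↔ 2*acc ≤ 1
Then branch requires acc < 2*g - 1 ↔ 2*acc ≤ 1; else branch requires (3*g = -18 ∨ acc ≥ g + 4) ∧ (acc < 2*g + 7 ↔ 2*acc ≤ 1).
Before the if: ((¬(acc + 2*g > 4)) → (acc < 2*g - 1 ↔ 2*acc ≤ 1)) ∧ (acc + 2*g > 4 → ((3*g = -18 ∨ acc ≥ g + 4) ∧ (acc < 2*g + 7 ↔ 2*acc ≤ 1)))
Answer: WP = ((¬(acc + 2*g > 4)) → (acc < 2*g - 1 ↔ 2*acc ≤ 1)) ∧ (acc + 2*g > 4 → ((3*g = -18 ∨ acc ≥ g + 4) ∧ (acc < 2*g + 7 ↔ 2*acc ≤ 1)))


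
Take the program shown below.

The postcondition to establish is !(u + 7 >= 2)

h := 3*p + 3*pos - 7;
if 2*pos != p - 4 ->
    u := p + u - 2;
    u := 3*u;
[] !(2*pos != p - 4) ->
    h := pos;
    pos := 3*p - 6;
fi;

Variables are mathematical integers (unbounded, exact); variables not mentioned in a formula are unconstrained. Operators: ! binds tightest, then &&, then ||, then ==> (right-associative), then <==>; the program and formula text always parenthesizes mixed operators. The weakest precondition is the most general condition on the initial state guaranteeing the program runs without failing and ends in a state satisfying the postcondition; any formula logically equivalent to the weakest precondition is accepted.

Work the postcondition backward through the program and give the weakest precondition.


Working backward. After the program, the postcondition !(u + 7 >= 2) must hold; in canonical form it is !(u >= -5).
Then branch requires !(3*p + 3*u >= 1); else branch requires !(u >= -5).
Before the if: (2*pos != p - 4 ==> (!(3*p + 3*u >= 1))) && ((!(2*pos != p - 4)) ==> (!(u >= -5)))
Before h := 3*p + 3*pos - 7: (2*pos != p - 4 ==> (!(3*p + 3*u >= 1))) && ((!(2*pos != p - 4)) ==> (!(u >= -5)))
Answer: WP = (2*pos != p - 4 ==> (!(3*p + 3*u >= 1))) && ((!(2*pos != p - 4)) ==> (!(u >= -5)))


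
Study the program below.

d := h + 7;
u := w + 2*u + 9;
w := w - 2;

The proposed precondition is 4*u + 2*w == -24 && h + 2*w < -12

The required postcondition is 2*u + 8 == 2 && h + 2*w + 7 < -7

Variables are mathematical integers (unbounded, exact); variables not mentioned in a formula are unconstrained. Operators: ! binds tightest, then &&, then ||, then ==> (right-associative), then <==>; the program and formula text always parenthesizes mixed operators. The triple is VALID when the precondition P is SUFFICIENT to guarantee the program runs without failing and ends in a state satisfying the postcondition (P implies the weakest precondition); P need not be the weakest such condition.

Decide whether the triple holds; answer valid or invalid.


Working backward. After the program, the postcondition 2*u + 8 == 2 && h + 2*w + 7 < -7 must hold; in canonical form it is 2*u == -6 && h + 2*w < -14.
Before w := w - 2: 2*u == -6 && h + 2*w < -10
Before u := w + 2*u + 9: 4*u + 2*w == -24 && h + 2*w < -10
Before d := h + 7: 4*u + 2*w == -24 && h + 2*w < -10
The weakest precondition is 4*u + 2*w == -24 && h + 2*w < -10.
Check whether 4*u + 2*w == -24 && h + 2*w < -12 implies it.
Every state satisfying the precondition satisfies the weakest precondition: the implication holds.
Answer: valid


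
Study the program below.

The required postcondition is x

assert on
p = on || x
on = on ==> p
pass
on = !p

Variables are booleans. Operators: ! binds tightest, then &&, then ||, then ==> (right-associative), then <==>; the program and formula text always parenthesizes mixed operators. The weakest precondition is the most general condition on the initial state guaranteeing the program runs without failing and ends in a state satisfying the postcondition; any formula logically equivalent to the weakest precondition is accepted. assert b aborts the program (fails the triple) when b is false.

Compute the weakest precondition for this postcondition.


Working backward. After the program, x must hold.
Before on := !p: x
Before skip: x
Before on := on ==> p: x
Before p := on || x: x
Before assert on: on && x
Answer: WP = on && x


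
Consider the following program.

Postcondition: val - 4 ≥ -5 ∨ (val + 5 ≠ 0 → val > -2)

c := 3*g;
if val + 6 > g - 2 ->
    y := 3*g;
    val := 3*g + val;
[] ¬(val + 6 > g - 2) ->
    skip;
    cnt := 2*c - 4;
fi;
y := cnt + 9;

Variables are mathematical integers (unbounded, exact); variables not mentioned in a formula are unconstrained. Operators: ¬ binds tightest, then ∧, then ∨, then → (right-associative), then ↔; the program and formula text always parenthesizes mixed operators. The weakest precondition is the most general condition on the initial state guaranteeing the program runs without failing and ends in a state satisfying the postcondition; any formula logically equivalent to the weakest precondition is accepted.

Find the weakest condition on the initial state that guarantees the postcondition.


Working backward. After the program, the postcondition val - 4 ≥ -5 ∨ (val + 5 ≠ 0 → val > -2) must hold; in canonical form it is val ≥ -1 ∨ (val ≠ -5 → val > -2).
Before y := cnt + 9: val ≥ -1 ∨ (val ≠ -5 → val > -2)
Then branch requires 3*g + val ≥ -1 ∨ (3*g + val ≠ -5 → 3*g + val > -2); else branch requires val ≥ -1 ∨ (val ≠ -5 → val > -2).
Before the if: (val > g - 8 → (3*g + val ≥ -1 ∨ (3*g + val ≠ -5 → 3*g + val > -2))) ∧ ((¬(val > g - 8)) → (val ≥ -1 ∨ (val ≠ -5 → val > -2)))
Before c := 3*g: (val > g - 8 → (3*g + val ≥ -1 ∨ (3*g + val ≠ -5 → 3*g + val > -2))) ∧ ((¬(val > g - 8)) → (val ≥ -1 ∨ (val ≠ -5 → val > -2)))
Answer: WP = (val > g - 8 → (3*g + val ≥ -1 ∨ (3*g + val ≠ -5 → 3*g + val > -2))) ∧ ((¬(val > g - 8)) → (val ≥ -1 ∨ (val ≠ -5 → val > -2)))


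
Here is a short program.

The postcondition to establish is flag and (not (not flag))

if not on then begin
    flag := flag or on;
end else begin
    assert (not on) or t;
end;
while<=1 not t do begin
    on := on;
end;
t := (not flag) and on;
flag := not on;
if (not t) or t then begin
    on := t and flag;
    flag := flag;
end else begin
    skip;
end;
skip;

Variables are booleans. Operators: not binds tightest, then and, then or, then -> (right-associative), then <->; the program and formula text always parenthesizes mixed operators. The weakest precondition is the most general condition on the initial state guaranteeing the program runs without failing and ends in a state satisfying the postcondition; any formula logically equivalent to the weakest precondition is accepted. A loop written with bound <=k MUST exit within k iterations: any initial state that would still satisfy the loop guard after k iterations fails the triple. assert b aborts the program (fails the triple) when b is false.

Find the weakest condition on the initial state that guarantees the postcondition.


Working backward. After the program, the postcondition flag and (not (not flag)) must hold; in canonical form it is flag.
Before skip: flag
Then branch requires flag; else branch requires flag.
Before the if: flag
Before flag := not on: not on
Before t := (not flag) and on: not on
Before the loop (bound <=1), unroll the exhaustion recursion (WP_0 = exit-now case; WP_j = one more guarded iteration, up to j = 1):
  WP_0: t and (not on)
  WP_1: ((not t) -> (t and (not on))) and (t -> (not on))
So before the loop: ((not t) -> (t and (not on))) and (t -> (not on))
Then branch requires ((not t) -> (t and (not on))) and (t -> (not on)); else branch requires ((not on) or t) and ((not t) -> (t and (not on))) and (t -> (not on)).
Before the if: ((not on) -> (((not t) -> (t and (not on))) and (t -> (not on)))) and (on -> (((not on) or t) and ((not t) -> (t and (not on))) and (t -> (not on))))
Answer: WP = ((not on) -> (((not t) -> (t and (not on))) and (t -> (not on)))) and (on -> (((not on) or t) and ((not t) -> (t and (not on))) and (t -> (not on))))


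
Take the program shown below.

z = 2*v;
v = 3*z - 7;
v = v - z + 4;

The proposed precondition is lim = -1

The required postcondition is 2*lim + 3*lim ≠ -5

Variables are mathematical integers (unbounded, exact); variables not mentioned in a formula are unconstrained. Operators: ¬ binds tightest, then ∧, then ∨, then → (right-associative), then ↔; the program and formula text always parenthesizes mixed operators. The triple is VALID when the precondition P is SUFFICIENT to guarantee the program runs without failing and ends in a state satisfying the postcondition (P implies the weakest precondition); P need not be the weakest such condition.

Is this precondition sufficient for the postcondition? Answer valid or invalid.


Working backward. After the program, the postcondition 2*lim + 3*lim ≠ -5 must hold; in canonical form it is 5*lim ≠ -5.
Before v := v - z + 4: 5*lim ≠ -5
Before v := 3*z - 7: 5*lim ≠ -5
Before z := 2*v: 5*lim ≠ -5
The weakest precondition is 5*lim ≠ -5.
Check whether lim = -1 implies it.
Countermodel: at the initial state lim = -1, the precondition holds but the weakest precondition fails.
Answer: invalid


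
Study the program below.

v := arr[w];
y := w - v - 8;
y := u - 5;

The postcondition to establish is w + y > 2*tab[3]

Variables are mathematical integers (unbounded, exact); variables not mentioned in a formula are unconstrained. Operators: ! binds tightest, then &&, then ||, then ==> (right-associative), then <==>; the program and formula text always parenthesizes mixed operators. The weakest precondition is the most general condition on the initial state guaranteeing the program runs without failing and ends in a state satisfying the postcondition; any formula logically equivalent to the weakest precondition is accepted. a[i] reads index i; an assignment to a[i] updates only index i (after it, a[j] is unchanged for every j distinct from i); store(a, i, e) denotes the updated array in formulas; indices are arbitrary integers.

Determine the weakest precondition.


Working backward. After the program, w + y > 2*tab[3] must hold.
Before y := u - 5: u + w > 2*tab[3] + 5
Before y := w - v - 8: u + w > 2*tab[3] + 5
Before v := arr[w]: u + w > 2*tab[3] + 5
Answer: WP = u + w > 2*tab[3] + 5


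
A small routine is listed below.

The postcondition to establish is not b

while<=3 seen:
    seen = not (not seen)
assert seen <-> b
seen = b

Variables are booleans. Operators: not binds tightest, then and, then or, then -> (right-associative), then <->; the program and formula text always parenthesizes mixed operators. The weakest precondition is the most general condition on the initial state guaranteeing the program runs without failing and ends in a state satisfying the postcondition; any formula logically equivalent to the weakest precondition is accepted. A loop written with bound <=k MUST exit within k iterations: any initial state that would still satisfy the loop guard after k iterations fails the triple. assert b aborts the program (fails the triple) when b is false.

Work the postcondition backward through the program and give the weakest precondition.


Working backward. After the program, not b must hold.
Before seen := b: not b
Before assert seen <-> b: (seen <-> b) and (not b)
Before the loop (bound <=3), unroll the exhaustion recursion (WP_0 = exit-now case; WP_j = one more guarded iteration, up to j = 3):
  WP_0: (not seen) and (seen <-> b) and (not b)
  WP_1: (seen -> ((not seen) and (seen <-> b) and (not b))) and ((not seen) -> ((seen <-> b) and (not b)))
  WP_2: (seen -> ((seen -> ((not seen) and (seen <-> b) and (not b))) and ((not seen) -> ((seen <-> b) and (not b))))) and ((not seen) -> ((seen <-> b) and (not b)))
  WP_3: (seen -> ((seen -> ((seen -> ((not seen) and (seen <-> b) and (not b))) and ((not seen) -> ((seen <-> b) and (not b))))) and ((not seen) -> ((seen <-> b) and (not b))))) and ((not seen) -> ((seen <-> b) and (not b)))
So before the loop: (seen -> ((seen -> ((seen -> ((not seen) and (seen <-> b) and (not b))) and ((not seen) -> ((seen <-> b) and (not b))))) and ((not seen) -> ((seen <-> b) and (not b))))) and ((not seen) -> ((seen <-> b) and (not b)))
Answer: WP = (seen -> ((seen -> ((seen -> ((not seen) and (seen <-> b) and (not b))) and ((not seen) -> ((seen <-> b) and (not b))))) and ((not seen) -> ((seen <-> b) and (not b))))) and ((not seen) -> ((seen <-> b) and (not b)))


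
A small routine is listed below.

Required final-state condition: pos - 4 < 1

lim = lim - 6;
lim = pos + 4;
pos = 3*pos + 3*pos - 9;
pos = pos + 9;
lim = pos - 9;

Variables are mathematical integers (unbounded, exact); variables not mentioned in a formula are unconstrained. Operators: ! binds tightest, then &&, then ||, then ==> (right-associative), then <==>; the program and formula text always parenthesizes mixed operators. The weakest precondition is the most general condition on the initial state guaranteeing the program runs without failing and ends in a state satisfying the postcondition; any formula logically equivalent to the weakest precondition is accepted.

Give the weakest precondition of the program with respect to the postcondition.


Working backward. After the program, the postcondition pos - 4 < 1 must hold; in canonical form it is pos < 5.
Before lim := pos - 9: pos < 5
Before pos := pos + 9: pos < -4
Before pos := 3*pos + 3*pos - 9: 6*pos < 5
Before lim := pos + 4: 6*pos < 5
Before lim := lim - 6: 6*pos < 5
Answer: WP = 6*pos < 5


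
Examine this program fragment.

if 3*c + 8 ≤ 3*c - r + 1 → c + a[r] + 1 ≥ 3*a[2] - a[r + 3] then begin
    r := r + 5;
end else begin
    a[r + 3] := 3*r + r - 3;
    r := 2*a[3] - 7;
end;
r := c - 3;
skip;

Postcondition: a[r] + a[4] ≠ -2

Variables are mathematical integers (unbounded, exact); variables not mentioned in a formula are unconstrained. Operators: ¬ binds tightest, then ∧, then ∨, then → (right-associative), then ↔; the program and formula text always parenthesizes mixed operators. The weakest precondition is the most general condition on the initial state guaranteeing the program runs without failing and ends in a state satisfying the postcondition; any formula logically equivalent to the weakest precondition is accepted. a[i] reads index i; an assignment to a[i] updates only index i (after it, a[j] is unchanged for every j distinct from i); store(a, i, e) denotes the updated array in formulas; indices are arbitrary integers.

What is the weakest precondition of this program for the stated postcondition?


Working backward. After the program, the postcondition a[r] + a[4] ≠ -2 must hold; in canonical form it is a[4] + a[r] ≠ -2.
Before skip: a[4] + a[r] ≠ -2
Before r := c - 3: a[4] + a[c - 3] ≠ -2
Then branch requires a[4] + a[c - 3] ≠ -2; else branch requires store(a, r + 3, 4*r - 3)[4] + store(a, r + 3, 4*r - 3)[c - 3] ≠ -2.
Before the if: ((r ≤ -7 → a[r + 3] + a[r] + c ≥ 3*a[2] - 1) → a[4] + a[c - 3] ≠ -2) ∧ ((¬(r ≤ -7 → a[r + 3] + a[r] + c ≥ 3*a[2] - 1)) → store(a, r + 3, 4*r - 3)[4] + store(a, r + 3, 4*r - 3)[c - 3] ≠ -2)
Answer: WP = ((r ≤ -7 → a[r + 3] + a[r] + c ≥ 3*a[2] - 1) → a[4] + a[c - 3] ≠ -2) ∧ ((¬(r ≤ -7 → a[r + 3] + a[r] + c ≥ 3*a[2] - 1)) → store(a, r + 3, 4*r - 3)[4] + store(a, r + 3, 4*r - 3)[c - 3] ≠ -2)


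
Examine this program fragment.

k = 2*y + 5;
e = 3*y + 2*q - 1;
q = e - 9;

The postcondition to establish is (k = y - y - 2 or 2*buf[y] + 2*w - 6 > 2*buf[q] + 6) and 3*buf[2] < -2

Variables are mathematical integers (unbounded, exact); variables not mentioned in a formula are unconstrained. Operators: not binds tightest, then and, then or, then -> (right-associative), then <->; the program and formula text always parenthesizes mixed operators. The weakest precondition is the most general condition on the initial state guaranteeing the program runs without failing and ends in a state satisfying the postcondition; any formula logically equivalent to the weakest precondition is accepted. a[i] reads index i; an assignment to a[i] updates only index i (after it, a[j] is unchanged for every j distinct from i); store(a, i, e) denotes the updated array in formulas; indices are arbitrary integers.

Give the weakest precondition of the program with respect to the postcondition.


Working backward. After the program, the postcondition (k = y - y - 2 or 2*buf[y] + 2*w - 6 > 2*buf[q] + 6) and 3*buf[2] < -2 must hold; in canonical form it is (k = -2 or 2*buf[y] + 2*w > 2*buf[q] + 12) and 3*buf[2] < -2.
Before q := e - 9: (k = -2 or 2*buf[y] + 2*w > 2*buf[e - 9] + 12) and 3*buf[2] < -2
Before e := 3*y + 2*q - 1: (k = -2 or 2*buf[y] + 2*w > 2*buf[2*q + 3*y - 10] + 12) and 3*buf[2] < -2
Before k := 2*y + 5: (2*y = -7 or 2*buf[y] + 2*w > 2*buf[2*q + 3*y - 10] + 12) and 3*buf[2] < -2
Answer: WP = (2*y = -7 or 2*buf[y] + 2*w > 2*buf[2*q + 3*y - 10] + 12) and 3*buf[2] < -2


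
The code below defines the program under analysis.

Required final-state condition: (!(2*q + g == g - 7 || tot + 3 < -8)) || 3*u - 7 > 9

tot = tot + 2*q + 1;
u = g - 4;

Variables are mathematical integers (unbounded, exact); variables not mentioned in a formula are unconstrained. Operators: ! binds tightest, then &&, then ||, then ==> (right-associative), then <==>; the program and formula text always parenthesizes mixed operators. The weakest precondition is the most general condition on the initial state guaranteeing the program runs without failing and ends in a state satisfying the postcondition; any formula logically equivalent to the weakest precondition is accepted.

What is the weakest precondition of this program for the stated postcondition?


Working backward. After the program, the postcondition (!(2*q + g == g - 7 || tot + 3 < -8)) || 3*u - 7 > 9 must hold; in canonical form it is (!(2*q == -7 || tot < -11)) || 3*u > 16.
Before u := g - 4: (!(2*q == -7 || tot < -11)) || 3*g > 28
Before tot := tot + 2*q + 1: (!(2*q == -7 || 2*q + tot < -12)) || 3*g > 28
Answer: WP = (!(2*q == -7 || 2*q + tot < -12)) || 3*g > 28


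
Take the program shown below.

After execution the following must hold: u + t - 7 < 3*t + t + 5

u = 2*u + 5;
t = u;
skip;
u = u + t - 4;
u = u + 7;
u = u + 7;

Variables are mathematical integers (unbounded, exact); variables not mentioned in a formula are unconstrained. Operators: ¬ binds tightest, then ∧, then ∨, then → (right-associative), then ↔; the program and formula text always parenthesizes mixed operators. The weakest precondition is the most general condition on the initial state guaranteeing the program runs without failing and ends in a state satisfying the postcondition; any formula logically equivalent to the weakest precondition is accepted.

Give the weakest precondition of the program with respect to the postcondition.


Working backward. After the program, the postcondition u + t - 7 < 3*t + t + 5 must hold; in canonical form it is u < 3*t + 12.
Before u := u + 7: u < 3*t + 5
Before u := u + 7: u < 3*t - 2
Before u := u + t - 4: u < 2*t + 2
Before skip: u < 2*t + 2
Before t := u: u > -2
Before u := 2*u + 5: 2*u > -7
Answer: WP = 2*u > -7
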